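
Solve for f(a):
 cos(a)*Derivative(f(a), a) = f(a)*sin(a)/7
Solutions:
 f(a) = C1/cos(a)^(1/7)


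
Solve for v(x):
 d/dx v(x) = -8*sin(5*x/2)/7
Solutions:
 v(x) = C1 + 16*cos(5*x/2)/35


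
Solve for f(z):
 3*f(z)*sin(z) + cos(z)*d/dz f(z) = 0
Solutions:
 f(z) = C1*cos(z)^3


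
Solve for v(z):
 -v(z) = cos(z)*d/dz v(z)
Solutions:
 v(z) = C1*sqrt(sin(z) - 1)/sqrt(sin(z) + 1)


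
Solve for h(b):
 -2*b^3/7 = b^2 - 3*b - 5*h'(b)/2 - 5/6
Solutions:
 h(b) = C1 + b^4/35 + 2*b^3/15 - 3*b^2/5 - b/3


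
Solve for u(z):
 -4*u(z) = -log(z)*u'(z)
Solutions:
 u(z) = C1*exp(4*li(z))


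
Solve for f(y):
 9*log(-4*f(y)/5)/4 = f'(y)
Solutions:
 -4*Integral(1/(log(-_y) - log(5) + 2*log(2)), (_y, f(y)))/9 = C1 - y


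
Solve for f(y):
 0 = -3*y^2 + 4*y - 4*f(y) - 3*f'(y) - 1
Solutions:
 f(y) = C1*exp(-4*y/3) - 3*y^2/4 + 17*y/8 - 59/32


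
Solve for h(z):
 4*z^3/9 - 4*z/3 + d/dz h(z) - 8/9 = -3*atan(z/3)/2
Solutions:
 h(z) = C1 - z^4/9 + 2*z^2/3 - 3*z*atan(z/3)/2 + 8*z/9 + 9*log(z^2 + 9)/4


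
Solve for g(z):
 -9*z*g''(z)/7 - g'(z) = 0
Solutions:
 g(z) = C1 + C2*z^(2/9)


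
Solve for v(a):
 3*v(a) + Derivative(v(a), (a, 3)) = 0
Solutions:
 v(a) = C3*exp(-3^(1/3)*a) + (C1*sin(3^(5/6)*a/2) + C2*cos(3^(5/6)*a/2))*exp(3^(1/3)*a/2)


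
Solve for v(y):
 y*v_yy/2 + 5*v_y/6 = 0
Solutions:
 v(y) = C1 + C2/y^(2/3)


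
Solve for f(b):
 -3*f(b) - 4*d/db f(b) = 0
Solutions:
 f(b) = C1*exp(-3*b/4)


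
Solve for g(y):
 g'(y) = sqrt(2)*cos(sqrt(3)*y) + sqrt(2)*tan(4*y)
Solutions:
 g(y) = C1 - sqrt(2)*log(cos(4*y))/4 + sqrt(6)*sin(sqrt(3)*y)/3


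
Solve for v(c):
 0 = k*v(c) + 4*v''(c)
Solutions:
 v(c) = C1*exp(-c*sqrt(-k)/2) + C2*exp(c*sqrt(-k)/2)


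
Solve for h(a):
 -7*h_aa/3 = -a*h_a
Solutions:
 h(a) = C1 + C2*erfi(sqrt(42)*a/14)


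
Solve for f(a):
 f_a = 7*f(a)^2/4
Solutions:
 f(a) = -4/(C1 + 7*a)


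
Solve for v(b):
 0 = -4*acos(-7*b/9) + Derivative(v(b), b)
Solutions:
 v(b) = C1 + 4*b*acos(-7*b/9) + 4*sqrt(81 - 49*b^2)/7


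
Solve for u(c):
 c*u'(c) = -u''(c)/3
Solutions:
 u(c) = C1 + C2*erf(sqrt(6)*c/2)


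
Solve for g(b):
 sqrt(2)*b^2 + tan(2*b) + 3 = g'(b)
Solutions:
 g(b) = C1 + sqrt(2)*b^3/3 + 3*b - log(cos(2*b))/2


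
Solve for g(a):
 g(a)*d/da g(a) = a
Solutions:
 g(a) = -sqrt(C1 + a^2)
 g(a) = sqrt(C1 + a^2)


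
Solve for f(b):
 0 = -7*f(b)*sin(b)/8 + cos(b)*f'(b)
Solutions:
 f(b) = C1/cos(b)^(7/8)


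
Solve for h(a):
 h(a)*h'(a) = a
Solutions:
 h(a) = -sqrt(C1 + a^2)
 h(a) = sqrt(C1 + a^2)


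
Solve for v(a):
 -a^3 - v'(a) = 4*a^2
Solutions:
 v(a) = C1 - a^4/4 - 4*a^3/3


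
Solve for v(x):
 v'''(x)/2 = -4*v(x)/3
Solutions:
 v(x) = C3*exp(-2*3^(2/3)*x/3) + (C1*sin(3^(1/6)*x) + C2*cos(3^(1/6)*x))*exp(3^(2/3)*x/3)


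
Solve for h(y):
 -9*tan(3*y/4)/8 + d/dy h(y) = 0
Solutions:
 h(y) = C1 - 3*log(cos(3*y/4))/2


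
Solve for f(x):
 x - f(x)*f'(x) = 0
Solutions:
 f(x) = -sqrt(C1 + x^2)
 f(x) = sqrt(C1 + x^2)


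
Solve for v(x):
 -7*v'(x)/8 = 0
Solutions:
 v(x) = C1


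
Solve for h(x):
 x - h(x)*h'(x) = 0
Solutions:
 h(x) = -sqrt(C1 + x^2)
 h(x) = sqrt(C1 + x^2)


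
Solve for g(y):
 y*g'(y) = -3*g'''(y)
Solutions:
 g(y) = C1 + Integral(C2*airyai(-3^(2/3)*y/3) + C3*airybi(-3^(2/3)*y/3), y)


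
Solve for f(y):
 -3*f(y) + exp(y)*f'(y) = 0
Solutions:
 f(y) = C1*exp(-3*exp(-y))


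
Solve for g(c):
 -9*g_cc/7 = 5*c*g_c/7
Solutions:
 g(c) = C1 + C2*erf(sqrt(10)*c/6)


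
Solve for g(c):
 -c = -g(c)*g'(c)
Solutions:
 g(c) = -sqrt(C1 + c^2)
 g(c) = sqrt(C1 + c^2)


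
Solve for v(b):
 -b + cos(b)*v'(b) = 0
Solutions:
 v(b) = C1 + Integral(b/cos(b), b)


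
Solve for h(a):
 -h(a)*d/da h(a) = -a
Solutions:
 h(a) = -sqrt(C1 + a^2)
 h(a) = sqrt(C1 + a^2)


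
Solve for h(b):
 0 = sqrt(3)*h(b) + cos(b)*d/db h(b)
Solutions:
 h(b) = C1*(sin(b) - 1)^(sqrt(3)/2)/(sin(b) + 1)^(sqrt(3)/2)


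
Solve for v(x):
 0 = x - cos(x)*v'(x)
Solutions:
 v(x) = C1 + Integral(x/cos(x), x)


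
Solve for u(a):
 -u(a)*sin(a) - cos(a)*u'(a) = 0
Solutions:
 u(a) = C1*cos(a)


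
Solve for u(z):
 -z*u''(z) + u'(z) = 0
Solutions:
 u(z) = C1 + C2*z^2


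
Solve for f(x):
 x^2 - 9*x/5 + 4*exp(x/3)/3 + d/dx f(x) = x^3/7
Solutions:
 f(x) = C1 + x^4/28 - x^3/3 + 9*x^2/10 - 4*exp(x/3)


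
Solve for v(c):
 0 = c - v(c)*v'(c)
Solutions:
 v(c) = -sqrt(C1 + c^2)
 v(c) = sqrt(C1 + c^2)


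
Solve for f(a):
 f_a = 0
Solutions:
 f(a) = C1


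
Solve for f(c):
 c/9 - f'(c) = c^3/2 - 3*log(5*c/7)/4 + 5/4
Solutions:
 f(c) = C1 - c^4/8 + c^2/18 + 3*c*log(c)/4 - 2*c - 3*c*log(7)/4 + 3*c*log(5)/4


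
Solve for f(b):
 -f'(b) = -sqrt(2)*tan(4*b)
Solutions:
 f(b) = C1 - sqrt(2)*log(cos(4*b))/4


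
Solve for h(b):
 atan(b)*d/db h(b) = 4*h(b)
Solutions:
 h(b) = C1*exp(4*Integral(1/atan(b), b))


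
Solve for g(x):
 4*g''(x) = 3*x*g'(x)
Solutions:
 g(x) = C1 + C2*erfi(sqrt(6)*x/4)


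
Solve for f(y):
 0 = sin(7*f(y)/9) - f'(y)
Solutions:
 -y + 9*log(cos(7*f(y)/9) - 1)/14 - 9*log(cos(7*f(y)/9) + 1)/14 = C1


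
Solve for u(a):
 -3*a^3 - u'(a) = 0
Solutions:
 u(a) = C1 - 3*a^4/4


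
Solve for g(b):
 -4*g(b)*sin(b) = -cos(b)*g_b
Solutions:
 g(b) = C1/cos(b)^4


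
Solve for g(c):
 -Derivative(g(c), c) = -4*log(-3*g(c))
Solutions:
 -Integral(1/(log(-_y) + log(3)), (_y, g(c)))/4 = C1 - c


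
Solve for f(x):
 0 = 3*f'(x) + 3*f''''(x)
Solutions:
 f(x) = C1 + C4*exp(-x) + (C2*sin(sqrt(3)*x/2) + C3*cos(sqrt(3)*x/2))*exp(x/2)


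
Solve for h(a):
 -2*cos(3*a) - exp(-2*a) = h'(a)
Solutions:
 h(a) = C1 - 2*sin(3*a)/3 + exp(-2*a)/2


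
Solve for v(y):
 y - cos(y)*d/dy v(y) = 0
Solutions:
 v(y) = C1 + Integral(y/cos(y), y)


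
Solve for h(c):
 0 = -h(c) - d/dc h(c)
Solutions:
 h(c) = C1*exp(-c)


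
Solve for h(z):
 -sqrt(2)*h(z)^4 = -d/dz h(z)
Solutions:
 h(z) = (-1/(C1 + 3*sqrt(2)*z))^(1/3)
 h(z) = (-1/(C1 + sqrt(2)*z))^(1/3)*(-3^(2/3) - 3*3^(1/6)*I)/6
 h(z) = (-1/(C1 + sqrt(2)*z))^(1/3)*(-3^(2/3) + 3*3^(1/6)*I)/6


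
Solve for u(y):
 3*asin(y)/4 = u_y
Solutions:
 u(y) = C1 + 3*y*asin(y)/4 + 3*sqrt(1 - y^2)/4


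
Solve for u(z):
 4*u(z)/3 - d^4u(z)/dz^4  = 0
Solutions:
 u(z) = C1*exp(-sqrt(2)*3^(3/4)*z/3) + C2*exp(sqrt(2)*3^(3/4)*z/3) + C3*sin(sqrt(2)*3^(3/4)*z/3) + C4*cos(sqrt(2)*3^(3/4)*z/3)


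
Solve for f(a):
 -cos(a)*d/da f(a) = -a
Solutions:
 f(a) = C1 + Integral(a/cos(a), a)


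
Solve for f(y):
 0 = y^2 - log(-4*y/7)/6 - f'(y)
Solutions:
 f(y) = C1 + y^3/3 - y*log(-y)/6 + y*(-2*log(2) + 1 + log(7))/6


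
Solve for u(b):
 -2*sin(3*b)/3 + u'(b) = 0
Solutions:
 u(b) = C1 - 2*cos(3*b)/9


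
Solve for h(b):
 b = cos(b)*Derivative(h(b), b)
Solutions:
 h(b) = C1 + Integral(b/cos(b), b)


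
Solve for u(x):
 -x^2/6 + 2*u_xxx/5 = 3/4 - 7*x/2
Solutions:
 u(x) = C1 + C2*x + C3*x^2 + x^5/144 - 35*x^4/96 + 5*x^3/16


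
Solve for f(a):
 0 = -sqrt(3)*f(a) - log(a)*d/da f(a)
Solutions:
 f(a) = C1*exp(-sqrt(3)*li(a))


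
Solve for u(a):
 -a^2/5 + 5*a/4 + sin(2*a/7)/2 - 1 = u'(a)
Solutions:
 u(a) = C1 - a^3/15 + 5*a^2/8 - a - 7*cos(2*a/7)/4


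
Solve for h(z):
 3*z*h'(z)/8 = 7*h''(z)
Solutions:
 h(z) = C1 + C2*erfi(sqrt(21)*z/28)


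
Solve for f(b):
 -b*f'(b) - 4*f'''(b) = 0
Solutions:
 f(b) = C1 + Integral(C2*airyai(-2^(1/3)*b/2) + C3*airybi(-2^(1/3)*b/2), b)


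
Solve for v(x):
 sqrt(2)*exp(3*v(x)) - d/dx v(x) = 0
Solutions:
 v(x) = log(-1/(C1 + 3*sqrt(2)*x))/3
 v(x) = log((-1/(C1 + sqrt(2)*x))^(1/3)*(-3^(2/3) - 3*3^(1/6)*I)/6)
 v(x) = log((-1/(C1 + sqrt(2)*x))^(1/3)*(-3^(2/3) + 3*3^(1/6)*I)/6)


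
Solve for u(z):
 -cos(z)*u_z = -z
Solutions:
 u(z) = C1 + Integral(z/cos(z), z)


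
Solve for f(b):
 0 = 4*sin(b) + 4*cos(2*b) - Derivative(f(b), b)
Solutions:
 f(b) = C1 + 2*sin(2*b) - 4*cos(b)


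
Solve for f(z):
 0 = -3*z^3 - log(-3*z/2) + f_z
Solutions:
 f(z) = C1 + 3*z^4/4 + z*log(-z) + z*(-1 - log(2) + log(3))


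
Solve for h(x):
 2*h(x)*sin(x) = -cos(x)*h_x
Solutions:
 h(x) = C1*cos(x)^2


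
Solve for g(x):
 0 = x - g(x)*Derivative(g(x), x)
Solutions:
 g(x) = -sqrt(C1 + x^2)
 g(x) = sqrt(C1 + x^2)


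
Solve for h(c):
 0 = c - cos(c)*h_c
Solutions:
 h(c) = C1 + Integral(c/cos(c), c)


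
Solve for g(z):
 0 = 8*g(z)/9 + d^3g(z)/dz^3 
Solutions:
 g(z) = C3*exp(-2*3^(1/3)*z/3) + (C1*sin(3^(5/6)*z/3) + C2*cos(3^(5/6)*z/3))*exp(3^(1/3)*z/3)


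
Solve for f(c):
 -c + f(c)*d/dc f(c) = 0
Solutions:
 f(c) = -sqrt(C1 + c^2)
 f(c) = sqrt(C1 + c^2)


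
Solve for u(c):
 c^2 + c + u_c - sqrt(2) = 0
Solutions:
 u(c) = C1 - c^3/3 - c^2/2 + sqrt(2)*c


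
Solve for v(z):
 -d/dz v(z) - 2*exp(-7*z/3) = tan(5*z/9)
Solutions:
 v(z) = C1 - 9*log(tan(5*z/9)^2 + 1)/10 + 6*exp(-7*z/3)/7


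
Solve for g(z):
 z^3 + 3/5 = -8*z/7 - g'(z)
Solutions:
 g(z) = C1 - z^4/4 - 4*z^2/7 - 3*z/5


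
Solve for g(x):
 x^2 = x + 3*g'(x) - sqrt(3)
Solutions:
 g(x) = C1 + x^3/9 - x^2/6 + sqrt(3)*x/3


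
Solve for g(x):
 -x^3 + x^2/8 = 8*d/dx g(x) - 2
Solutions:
 g(x) = C1 - x^4/32 + x^3/192 + x/4


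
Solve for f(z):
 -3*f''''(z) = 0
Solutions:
 f(z) = C1 + C2*z + C3*z^2 + C4*z^3


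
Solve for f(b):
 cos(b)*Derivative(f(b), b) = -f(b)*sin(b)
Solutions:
 f(b) = C1*cos(b)


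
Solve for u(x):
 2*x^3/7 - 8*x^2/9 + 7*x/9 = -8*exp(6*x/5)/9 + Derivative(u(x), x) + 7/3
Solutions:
 u(x) = C1 + x^4/14 - 8*x^3/27 + 7*x^2/18 - 7*x/3 + 20*exp(6*x/5)/27


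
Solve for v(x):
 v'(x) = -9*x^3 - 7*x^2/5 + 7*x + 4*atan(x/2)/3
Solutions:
 v(x) = C1 - 9*x^4/4 - 7*x^3/15 + 7*x^2/2 + 4*x*atan(x/2)/3 - 4*log(x^2 + 4)/3


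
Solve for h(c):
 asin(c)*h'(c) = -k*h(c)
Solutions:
 h(c) = C1*exp(-k*Integral(1/asin(c), c))


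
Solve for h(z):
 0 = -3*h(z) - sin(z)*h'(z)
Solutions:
 h(z) = C1*(cos(z) + 1)^(3/2)/(cos(z) - 1)^(3/2)


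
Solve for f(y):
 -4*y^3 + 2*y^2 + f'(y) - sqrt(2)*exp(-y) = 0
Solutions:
 f(y) = C1 + y^4 - 2*y^3/3 - sqrt(2)*exp(-y)


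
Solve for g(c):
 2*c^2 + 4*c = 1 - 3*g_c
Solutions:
 g(c) = C1 - 2*c^3/9 - 2*c^2/3 + c/3


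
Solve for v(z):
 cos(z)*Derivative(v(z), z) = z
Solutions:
 v(z) = C1 + Integral(z/cos(z), z)


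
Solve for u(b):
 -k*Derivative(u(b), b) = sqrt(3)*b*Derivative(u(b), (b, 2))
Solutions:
 u(b) = C1 + b^(-sqrt(3)*re(k)/3 + 1)*(C2*sin(sqrt(3)*log(b)*Abs(im(k))/3) + C3*cos(sqrt(3)*log(b)*im(k)/3))


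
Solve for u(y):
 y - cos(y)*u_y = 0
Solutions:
 u(y) = C1 + Integral(y/cos(y), y)


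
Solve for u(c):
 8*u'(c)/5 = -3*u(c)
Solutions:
 u(c) = C1*exp(-15*c/8)


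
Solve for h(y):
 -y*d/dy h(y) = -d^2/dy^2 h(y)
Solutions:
 h(y) = C1 + C2*erfi(sqrt(2)*y/2)


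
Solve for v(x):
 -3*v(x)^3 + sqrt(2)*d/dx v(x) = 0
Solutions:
 v(x) = -sqrt(-1/(C1 + 3*sqrt(2)*x))
 v(x) = sqrt(-1/(C1 + 3*sqrt(2)*x))


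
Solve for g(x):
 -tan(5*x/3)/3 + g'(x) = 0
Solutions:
 g(x) = C1 - log(cos(5*x/3))/5


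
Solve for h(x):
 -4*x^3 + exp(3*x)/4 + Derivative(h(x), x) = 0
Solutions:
 h(x) = C1 + x^4 - exp(3*x)/12


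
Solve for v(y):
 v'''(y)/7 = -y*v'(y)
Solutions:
 v(y) = C1 + Integral(C2*airyai(-7^(1/3)*y) + C3*airybi(-7^(1/3)*y), y)


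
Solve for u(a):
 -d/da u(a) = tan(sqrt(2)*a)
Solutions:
 u(a) = C1 + sqrt(2)*log(cos(sqrt(2)*a))/2


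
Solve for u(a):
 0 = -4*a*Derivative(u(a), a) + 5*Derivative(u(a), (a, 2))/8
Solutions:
 u(a) = C1 + C2*erfi(4*sqrt(5)*a/5)


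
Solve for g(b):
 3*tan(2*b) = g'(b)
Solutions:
 g(b) = C1 - 3*log(cos(2*b))/2


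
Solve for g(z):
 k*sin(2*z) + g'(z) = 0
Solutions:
 g(z) = C1 + k*cos(2*z)/2


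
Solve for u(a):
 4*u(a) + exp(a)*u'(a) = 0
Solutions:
 u(a) = C1*exp(4*exp(-a))


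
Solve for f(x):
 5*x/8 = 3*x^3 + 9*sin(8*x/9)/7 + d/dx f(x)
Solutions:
 f(x) = C1 - 3*x^4/4 + 5*x^2/16 + 81*cos(8*x/9)/56


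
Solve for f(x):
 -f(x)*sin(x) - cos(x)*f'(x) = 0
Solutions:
 f(x) = C1*cos(x)


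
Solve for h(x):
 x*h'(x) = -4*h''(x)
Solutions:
 h(x) = C1 + C2*erf(sqrt(2)*x/4)


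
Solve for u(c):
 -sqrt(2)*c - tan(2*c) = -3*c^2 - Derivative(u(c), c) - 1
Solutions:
 u(c) = C1 - c^3 + sqrt(2)*c^2/2 - c - log(cos(2*c))/2


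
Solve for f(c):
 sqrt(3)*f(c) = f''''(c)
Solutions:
 f(c) = C1*exp(-3^(1/8)*c) + C2*exp(3^(1/8)*c) + C3*sin(3^(1/8)*c) + C4*cos(3^(1/8)*c)


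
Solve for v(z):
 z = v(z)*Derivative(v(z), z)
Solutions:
 v(z) = -sqrt(C1 + z^2)
 v(z) = sqrt(C1 + z^2)


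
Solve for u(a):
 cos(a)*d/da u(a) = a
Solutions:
 u(a) = C1 + Integral(a/cos(a), a)


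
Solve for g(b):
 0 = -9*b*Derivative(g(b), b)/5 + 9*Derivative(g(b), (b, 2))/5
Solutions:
 g(b) = C1 + C2*erfi(sqrt(2)*b/2)


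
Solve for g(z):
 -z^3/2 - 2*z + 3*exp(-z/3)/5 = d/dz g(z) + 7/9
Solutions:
 g(z) = C1 - z^4/8 - z^2 - 7*z/9 - 9*exp(-z/3)/5


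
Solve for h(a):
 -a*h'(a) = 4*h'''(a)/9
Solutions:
 h(a) = C1 + Integral(C2*airyai(-2^(1/3)*3^(2/3)*a/2) + C3*airybi(-2^(1/3)*3^(2/3)*a/2), a)


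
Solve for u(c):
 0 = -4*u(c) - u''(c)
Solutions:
 u(c) = C1*sin(2*c) + C2*cos(2*c)


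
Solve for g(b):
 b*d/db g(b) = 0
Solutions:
 g(b) = C1


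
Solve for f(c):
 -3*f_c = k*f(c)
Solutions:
 f(c) = C1*exp(-c*k/3)


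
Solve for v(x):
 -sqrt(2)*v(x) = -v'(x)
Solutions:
 v(x) = C1*exp(sqrt(2)*x)


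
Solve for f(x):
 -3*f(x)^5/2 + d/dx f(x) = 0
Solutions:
 f(x) = -(-1/(C1 + 6*x))^(1/4)
 f(x) = (-1/(C1 + 6*x))^(1/4)
 f(x) = -I*(-1/(C1 + 6*x))^(1/4)
 f(x) = I*(-1/(C1 + 6*x))^(1/4)


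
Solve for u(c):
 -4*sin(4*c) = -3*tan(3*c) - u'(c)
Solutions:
 u(c) = C1 + log(cos(3*c)) - cos(4*c)


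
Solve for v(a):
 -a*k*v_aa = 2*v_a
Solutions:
 v(a) = C1 + a^(((re(k) - 2)*re(k) + im(k)^2)/(re(k)^2 + im(k)^2))*(C2*sin(2*log(a)*Abs(im(k))/(re(k)^2 + im(k)^2)) + C3*cos(2*log(a)*im(k)/(re(k)^2 + im(k)^2)))


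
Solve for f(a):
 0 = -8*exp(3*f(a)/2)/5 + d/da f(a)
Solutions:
 f(a) = 2*log(-1/(C1 + 24*a))/3 + 2*log(10)/3
 f(a) = 2*log(10^(1/3)*(-1/(C1 + 8*a))^(1/3)*(-3^(2/3) - 3*3^(1/6)*I)/6)
 f(a) = 2*log(10^(1/3)*(-1/(C1 + 8*a))^(1/3)*(-3^(2/3) + 3*3^(1/6)*I)/6)


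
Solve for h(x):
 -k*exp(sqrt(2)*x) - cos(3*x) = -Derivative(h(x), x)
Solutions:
 h(x) = C1 + sqrt(2)*k*exp(sqrt(2)*x)/2 + sin(3*x)/3


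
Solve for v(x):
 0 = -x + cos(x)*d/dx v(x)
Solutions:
 v(x) = C1 + Integral(x/cos(x), x)


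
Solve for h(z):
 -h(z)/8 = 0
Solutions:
 h(z) = 0


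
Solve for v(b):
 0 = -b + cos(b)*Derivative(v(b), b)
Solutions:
 v(b) = C1 + Integral(b/cos(b), b)


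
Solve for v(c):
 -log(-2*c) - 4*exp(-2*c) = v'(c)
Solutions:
 v(c) = C1 - c*log(-c) + c*(1 - log(2)) + 2*exp(-2*c)


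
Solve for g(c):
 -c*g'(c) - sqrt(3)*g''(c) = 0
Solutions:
 g(c) = C1 + C2*erf(sqrt(2)*3^(3/4)*c/6)


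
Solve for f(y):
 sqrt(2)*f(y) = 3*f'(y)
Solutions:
 f(y) = C1*exp(sqrt(2)*y/3)


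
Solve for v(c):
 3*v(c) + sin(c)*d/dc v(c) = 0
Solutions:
 v(c) = C1*(cos(c) + 1)^(3/2)/(cos(c) - 1)^(3/2)


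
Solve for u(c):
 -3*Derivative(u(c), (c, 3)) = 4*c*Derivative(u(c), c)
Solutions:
 u(c) = C1 + Integral(C2*airyai(-6^(2/3)*c/3) + C3*airybi(-6^(2/3)*c/3), c)


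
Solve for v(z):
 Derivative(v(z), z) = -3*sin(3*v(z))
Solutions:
 v(z) = -acos((-C1 - exp(18*z))/(C1 - exp(18*z)))/3 + 2*pi/3
 v(z) = acos((-C1 - exp(18*z))/(C1 - exp(18*z)))/3


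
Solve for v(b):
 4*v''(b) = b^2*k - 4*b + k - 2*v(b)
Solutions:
 v(b) = C1*sin(sqrt(2)*b/2) + C2*cos(sqrt(2)*b/2) + b^2*k/2 - 2*b - 3*k/2


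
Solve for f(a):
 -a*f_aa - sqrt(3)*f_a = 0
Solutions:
 f(a) = C1 + C2*a^(1 - sqrt(3))


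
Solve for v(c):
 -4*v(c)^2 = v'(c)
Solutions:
 v(c) = 1/(C1 + 4*c)


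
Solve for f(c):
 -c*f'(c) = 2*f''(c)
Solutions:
 f(c) = C1 + C2*erf(c/2)


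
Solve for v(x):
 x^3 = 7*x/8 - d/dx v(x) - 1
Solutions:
 v(x) = C1 - x^4/4 + 7*x^2/16 - x


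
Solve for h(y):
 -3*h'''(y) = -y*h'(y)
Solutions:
 h(y) = C1 + Integral(C2*airyai(3^(2/3)*y/3) + C3*airybi(3^(2/3)*y/3), y)


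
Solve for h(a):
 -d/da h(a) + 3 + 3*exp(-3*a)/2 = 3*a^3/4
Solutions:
 h(a) = C1 - 3*a^4/16 + 3*a - exp(-3*a)/2


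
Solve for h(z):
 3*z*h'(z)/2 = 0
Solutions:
 h(z) = C1


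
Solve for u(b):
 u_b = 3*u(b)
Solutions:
 u(b) = C1*exp(3*b)


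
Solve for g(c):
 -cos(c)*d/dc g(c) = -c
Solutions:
 g(c) = C1 + Integral(c/cos(c), c)


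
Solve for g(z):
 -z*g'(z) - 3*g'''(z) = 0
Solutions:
 g(z) = C1 + Integral(C2*airyai(-3^(2/3)*z/3) + C3*airybi(-3^(2/3)*z/3), z)


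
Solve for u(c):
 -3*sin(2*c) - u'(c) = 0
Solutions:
 u(c) = C1 + 3*cos(2*c)/2


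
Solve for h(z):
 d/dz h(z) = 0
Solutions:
 h(z) = C1


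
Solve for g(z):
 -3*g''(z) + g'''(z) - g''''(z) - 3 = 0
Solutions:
 g(z) = C1 + C2*z - z^2/2 + (C3*sin(sqrt(11)*z/2) + C4*cos(sqrt(11)*z/2))*exp(z/2)


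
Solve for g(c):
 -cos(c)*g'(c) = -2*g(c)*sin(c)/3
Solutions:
 g(c) = C1/cos(c)^(2/3)


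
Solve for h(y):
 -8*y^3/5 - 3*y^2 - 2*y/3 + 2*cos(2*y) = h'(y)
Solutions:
 h(y) = C1 - 2*y^4/5 - y^3 - y^2/3 + sin(2*y)


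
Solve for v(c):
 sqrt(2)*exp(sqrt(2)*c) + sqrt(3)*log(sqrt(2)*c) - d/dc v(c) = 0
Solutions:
 v(c) = C1 + sqrt(3)*c*log(c) + sqrt(3)*c*(-1 + log(2)/2) + exp(sqrt(2)*c)


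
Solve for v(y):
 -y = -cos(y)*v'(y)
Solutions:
 v(y) = C1 + Integral(y/cos(y), y)


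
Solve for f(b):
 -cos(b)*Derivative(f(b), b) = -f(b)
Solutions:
 f(b) = C1*sqrt(sin(b) + 1)/sqrt(sin(b) - 1)


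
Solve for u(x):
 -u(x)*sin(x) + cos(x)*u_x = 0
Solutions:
 u(x) = C1/cos(x)


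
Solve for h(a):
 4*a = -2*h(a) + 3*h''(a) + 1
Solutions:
 h(a) = C1*exp(-sqrt(6)*a/3) + C2*exp(sqrt(6)*a/3) - 2*a + 1/2


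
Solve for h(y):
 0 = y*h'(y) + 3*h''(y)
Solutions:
 h(y) = C1 + C2*erf(sqrt(6)*y/6)


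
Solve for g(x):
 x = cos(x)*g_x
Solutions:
 g(x) = C1 + Integral(x/cos(x), x)


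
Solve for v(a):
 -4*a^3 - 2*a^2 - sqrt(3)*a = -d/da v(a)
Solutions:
 v(a) = C1 + a^4 + 2*a^3/3 + sqrt(3)*a^2/2


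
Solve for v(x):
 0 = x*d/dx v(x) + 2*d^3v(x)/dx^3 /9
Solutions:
 v(x) = C1 + Integral(C2*airyai(-6^(2/3)*x/2) + C3*airybi(-6^(2/3)*x/2), x)


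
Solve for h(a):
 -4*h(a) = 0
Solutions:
 h(a) = 0


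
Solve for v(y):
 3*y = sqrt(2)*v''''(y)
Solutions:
 v(y) = C1 + C2*y + C3*y^2 + C4*y^3 + sqrt(2)*y^5/80


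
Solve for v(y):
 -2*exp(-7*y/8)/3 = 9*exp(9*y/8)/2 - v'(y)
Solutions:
 v(y) = C1 + 4*exp(9*y/8) - 16*exp(-7*y/8)/21


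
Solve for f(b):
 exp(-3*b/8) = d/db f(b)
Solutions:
 f(b) = C1 - 8*exp(-3*b/8)/3


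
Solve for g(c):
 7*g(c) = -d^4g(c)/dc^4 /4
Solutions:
 g(c) = (C1*sin(7^(1/4)*c) + C2*cos(7^(1/4)*c))*exp(-7^(1/4)*c) + (C3*sin(7^(1/4)*c) + C4*cos(7^(1/4)*c))*exp(7^(1/4)*c)


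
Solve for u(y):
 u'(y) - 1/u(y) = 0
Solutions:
 u(y) = -sqrt(C1 + 2*y)
 u(y) = sqrt(C1 + 2*y)


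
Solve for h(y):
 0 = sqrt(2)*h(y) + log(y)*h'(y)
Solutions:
 h(y) = C1*exp(-sqrt(2)*li(y))


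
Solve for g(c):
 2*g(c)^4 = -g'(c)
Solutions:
 g(c) = (-3^(2/3) - 3*3^(1/6)*I)*(1/(C1 + 2*c))^(1/3)/6
 g(c) = (-3^(2/3) + 3*3^(1/6)*I)*(1/(C1 + 2*c))^(1/3)/6
 g(c) = (1/(C1 + 6*c))^(1/3)


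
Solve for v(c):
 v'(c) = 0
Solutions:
 v(c) = C1


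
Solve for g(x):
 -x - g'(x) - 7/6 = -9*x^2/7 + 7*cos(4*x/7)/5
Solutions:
 g(x) = C1 + 3*x^3/7 - x^2/2 - 7*x/6 - 49*sin(4*x/7)/20


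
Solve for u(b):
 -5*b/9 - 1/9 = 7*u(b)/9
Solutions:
 u(b) = -5*b/7 - 1/7


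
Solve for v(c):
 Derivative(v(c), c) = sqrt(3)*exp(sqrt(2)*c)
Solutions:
 v(c) = C1 + sqrt(6)*exp(sqrt(2)*c)/2


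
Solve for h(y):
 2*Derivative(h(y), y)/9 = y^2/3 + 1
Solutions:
 h(y) = C1 + y^3/2 + 9*y/2


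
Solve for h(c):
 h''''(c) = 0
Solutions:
 h(c) = C1 + C2*c + C3*c^2 + C4*c^3


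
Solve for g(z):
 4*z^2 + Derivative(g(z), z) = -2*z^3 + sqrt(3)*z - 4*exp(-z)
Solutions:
 g(z) = C1 - z^4/2 - 4*z^3/3 + sqrt(3)*z^2/2 + 4*exp(-z)


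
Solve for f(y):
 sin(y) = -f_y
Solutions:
 f(y) = C1 + cos(y)


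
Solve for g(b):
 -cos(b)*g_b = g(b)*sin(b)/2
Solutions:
 g(b) = C1*sqrt(cos(b))


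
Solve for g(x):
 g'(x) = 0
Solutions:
 g(x) = C1


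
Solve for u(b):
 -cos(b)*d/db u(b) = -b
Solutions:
 u(b) = C1 + Integral(b/cos(b), b)


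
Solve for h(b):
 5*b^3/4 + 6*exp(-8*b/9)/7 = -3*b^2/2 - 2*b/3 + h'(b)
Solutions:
 h(b) = C1 + 5*b^4/16 + b^3/2 + b^2/3 - 27*exp(-8*b/9)/28


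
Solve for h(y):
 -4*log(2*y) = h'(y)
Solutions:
 h(y) = C1 - 4*y*log(y) - y*log(16) + 4*y


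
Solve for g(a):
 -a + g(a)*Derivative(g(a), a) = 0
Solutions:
 g(a) = -sqrt(C1 + a^2)
 g(a) = sqrt(C1 + a^2)


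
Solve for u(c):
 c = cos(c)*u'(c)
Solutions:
 u(c) = C1 + Integral(c/cos(c), c)


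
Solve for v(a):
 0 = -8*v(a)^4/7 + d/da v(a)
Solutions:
 v(a) = 7^(1/3)*(-1/(C1 + 24*a))^(1/3)
 v(a) = 7^(1/3)*(-1/(C1 + 8*a))^(1/3)*(-3^(2/3) - 3*3^(1/6)*I)/6
 v(a) = 7^(1/3)*(-1/(C1 + 8*a))^(1/3)*(-3^(2/3) + 3*3^(1/6)*I)/6


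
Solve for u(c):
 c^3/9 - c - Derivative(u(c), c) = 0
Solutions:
 u(c) = C1 + c^4/36 - c^2/2


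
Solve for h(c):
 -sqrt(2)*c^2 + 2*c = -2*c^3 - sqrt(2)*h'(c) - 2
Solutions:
 h(c) = C1 - sqrt(2)*c^4/4 + c^3/3 - sqrt(2)*c^2/2 - sqrt(2)*c


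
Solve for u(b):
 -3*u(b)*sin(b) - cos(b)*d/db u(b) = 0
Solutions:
 u(b) = C1*cos(b)^3


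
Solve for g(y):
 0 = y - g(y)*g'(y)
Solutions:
 g(y) = -sqrt(C1 + y^2)
 g(y) = sqrt(C1 + y^2)


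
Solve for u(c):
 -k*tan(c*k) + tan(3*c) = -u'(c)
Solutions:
 u(c) = C1 + k*Piecewise((-log(cos(c*k))/k, Ne(k, 0)), (0, True)) + log(cos(3*c))/3


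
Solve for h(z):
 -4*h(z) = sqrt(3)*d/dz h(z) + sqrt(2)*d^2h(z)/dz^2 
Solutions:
 h(z) = (C1*sin(sqrt(2)*z*sqrt(-3 + 16*sqrt(2))/4) + C2*cos(sqrt(2)*z*sqrt(-3 + 16*sqrt(2))/4))*exp(-sqrt(6)*z/4)


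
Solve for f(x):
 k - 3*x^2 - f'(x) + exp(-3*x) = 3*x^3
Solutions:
 f(x) = C1 + k*x - 3*x^4/4 - x^3 - exp(-3*x)/3


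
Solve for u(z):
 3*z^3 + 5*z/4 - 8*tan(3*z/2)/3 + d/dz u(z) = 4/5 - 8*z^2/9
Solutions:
 u(z) = C1 - 3*z^4/4 - 8*z^3/27 - 5*z^2/8 + 4*z/5 - 16*log(cos(3*z/2))/9


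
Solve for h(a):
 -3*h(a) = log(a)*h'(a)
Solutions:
 h(a) = C1*exp(-3*li(a))


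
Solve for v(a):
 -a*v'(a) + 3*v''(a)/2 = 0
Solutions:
 v(a) = C1 + C2*erfi(sqrt(3)*a/3)


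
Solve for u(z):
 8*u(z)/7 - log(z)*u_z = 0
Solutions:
 u(z) = C1*exp(8*li(z)/7)


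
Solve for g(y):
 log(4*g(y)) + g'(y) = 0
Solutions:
 Integral(1/(log(_y) + 2*log(2)), (_y, g(y))) = C1 - y


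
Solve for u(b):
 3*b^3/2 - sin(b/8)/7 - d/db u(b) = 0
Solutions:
 u(b) = C1 + 3*b^4/8 + 8*cos(b/8)/7


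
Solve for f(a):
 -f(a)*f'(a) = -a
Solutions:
 f(a) = -sqrt(C1 + a^2)
 f(a) = sqrt(C1 + a^2)


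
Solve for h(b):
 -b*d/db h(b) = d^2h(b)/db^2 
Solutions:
 h(b) = C1 + C2*erf(sqrt(2)*b/2)


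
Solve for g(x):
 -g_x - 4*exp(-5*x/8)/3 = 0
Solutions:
 g(x) = C1 + 32*exp(-5*x/8)/15


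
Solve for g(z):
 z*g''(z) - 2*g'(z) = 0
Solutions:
 g(z) = C1 + C2*z^3


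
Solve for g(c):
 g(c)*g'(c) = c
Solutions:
 g(c) = -sqrt(C1 + c^2)
 g(c) = sqrt(C1 + c^2)


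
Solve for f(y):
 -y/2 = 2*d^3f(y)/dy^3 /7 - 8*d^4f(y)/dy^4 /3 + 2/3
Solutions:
 f(y) = C1 + C2*y + C3*y^2 + C4*exp(3*y/28) - 7*y^4/96 - 28*y^3/9


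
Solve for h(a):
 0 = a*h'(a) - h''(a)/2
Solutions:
 h(a) = C1 + C2*erfi(a)


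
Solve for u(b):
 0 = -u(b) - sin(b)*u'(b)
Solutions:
 u(b) = C1*sqrt(cos(b) + 1)/sqrt(cos(b) - 1)


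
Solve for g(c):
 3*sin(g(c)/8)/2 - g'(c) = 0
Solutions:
 -3*c/2 + 4*log(cos(g(c)/8) - 1) - 4*log(cos(g(c)/8) + 1) = C1


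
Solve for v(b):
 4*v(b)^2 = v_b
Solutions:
 v(b) = -1/(C1 + 4*b)


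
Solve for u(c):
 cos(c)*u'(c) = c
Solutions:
 u(c) = C1 + Integral(c/cos(c), c)


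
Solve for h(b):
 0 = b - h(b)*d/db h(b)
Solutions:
 h(b) = -sqrt(C1 + b^2)
 h(b) = sqrt(C1 + b^2)


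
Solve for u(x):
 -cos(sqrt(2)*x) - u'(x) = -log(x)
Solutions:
 u(x) = C1 + x*log(x) - x - sqrt(2)*sin(sqrt(2)*x)/2


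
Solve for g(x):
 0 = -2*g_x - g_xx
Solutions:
 g(x) = C1 + C2*exp(-2*x)


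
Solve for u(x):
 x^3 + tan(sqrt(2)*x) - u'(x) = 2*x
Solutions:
 u(x) = C1 + x^4/4 - x^2 - sqrt(2)*log(cos(sqrt(2)*x))/2


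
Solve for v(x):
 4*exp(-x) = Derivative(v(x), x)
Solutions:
 v(x) = C1 - 4*exp(-x)


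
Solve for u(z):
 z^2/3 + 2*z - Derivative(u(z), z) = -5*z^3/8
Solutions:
 u(z) = C1 + 5*z^4/32 + z^3/9 + z^2


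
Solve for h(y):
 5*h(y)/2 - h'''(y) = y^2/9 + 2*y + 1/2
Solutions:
 h(y) = C3*exp(2^(2/3)*5^(1/3)*y/2) + 2*y^2/45 + 4*y/5 + (C1*sin(2^(2/3)*sqrt(3)*5^(1/3)*y/4) + C2*cos(2^(2/3)*sqrt(3)*5^(1/3)*y/4))*exp(-2^(2/3)*5^(1/3)*y/4) + 1/5


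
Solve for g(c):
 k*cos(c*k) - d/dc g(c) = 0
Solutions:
 g(c) = C1 + sin(c*k)


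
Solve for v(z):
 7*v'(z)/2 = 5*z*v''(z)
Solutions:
 v(z) = C1 + C2*z^(17/10)


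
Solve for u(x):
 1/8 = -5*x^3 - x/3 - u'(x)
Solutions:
 u(x) = C1 - 5*x^4/4 - x^2/6 - x/8


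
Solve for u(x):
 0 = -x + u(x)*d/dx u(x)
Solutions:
 u(x) = -sqrt(C1 + x^2)
 u(x) = sqrt(C1 + x^2)


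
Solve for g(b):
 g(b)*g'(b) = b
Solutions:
 g(b) = -sqrt(C1 + b^2)
 g(b) = sqrt(C1 + b^2)


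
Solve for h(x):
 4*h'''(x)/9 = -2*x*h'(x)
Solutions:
 h(x) = C1 + Integral(C2*airyai(-6^(2/3)*x/2) + C3*airybi(-6^(2/3)*x/2), x)


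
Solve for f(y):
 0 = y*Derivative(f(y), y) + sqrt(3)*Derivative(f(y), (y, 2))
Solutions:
 f(y) = C1 + C2*erf(sqrt(2)*3^(3/4)*y/6)


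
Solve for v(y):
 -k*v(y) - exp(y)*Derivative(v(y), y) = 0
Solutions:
 v(y) = C1*exp(k*exp(-y))


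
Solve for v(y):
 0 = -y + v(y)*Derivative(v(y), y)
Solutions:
 v(y) = -sqrt(C1 + y^2)
 v(y) = sqrt(C1 + y^2)


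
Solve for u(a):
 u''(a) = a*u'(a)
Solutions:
 u(a) = C1 + C2*erfi(sqrt(2)*a/2)


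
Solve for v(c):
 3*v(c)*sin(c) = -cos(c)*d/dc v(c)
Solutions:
 v(c) = C1*cos(c)^3


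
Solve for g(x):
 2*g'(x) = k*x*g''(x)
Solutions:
 g(x) = C1 + x^(((re(k) + 2)*re(k) + im(k)^2)/(re(k)^2 + im(k)^2))*(C2*sin(2*log(x)*Abs(im(k))/(re(k)^2 + im(k)^2)) + C3*cos(2*log(x)*im(k)/(re(k)^2 + im(k)^2)))


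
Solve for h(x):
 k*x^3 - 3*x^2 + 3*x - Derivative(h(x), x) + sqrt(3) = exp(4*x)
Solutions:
 h(x) = C1 + k*x^4/4 - x^3 + 3*x^2/2 + sqrt(3)*x - exp(4*x)/4


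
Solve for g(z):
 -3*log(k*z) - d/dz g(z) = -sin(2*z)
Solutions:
 g(z) = C1 - 3*z*log(k*z) + 3*z - cos(2*z)/2


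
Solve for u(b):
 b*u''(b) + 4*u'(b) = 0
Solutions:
 u(b) = C1 + C2/b^3


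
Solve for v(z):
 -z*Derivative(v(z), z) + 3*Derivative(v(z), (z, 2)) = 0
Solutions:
 v(z) = C1 + C2*erfi(sqrt(6)*z/6)


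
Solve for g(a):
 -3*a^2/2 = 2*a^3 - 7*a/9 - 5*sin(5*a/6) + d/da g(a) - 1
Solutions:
 g(a) = C1 - a^4/2 - a^3/2 + 7*a^2/18 + a - 6*cos(5*a/6)


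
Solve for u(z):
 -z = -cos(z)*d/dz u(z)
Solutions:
 u(z) = C1 + Integral(z/cos(z), z)


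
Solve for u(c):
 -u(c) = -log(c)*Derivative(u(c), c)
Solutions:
 u(c) = C1*exp(li(c))


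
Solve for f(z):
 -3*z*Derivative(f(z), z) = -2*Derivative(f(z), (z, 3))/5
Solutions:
 f(z) = C1 + Integral(C2*airyai(15^(1/3)*2^(2/3)*z/2) + C3*airybi(15^(1/3)*2^(2/3)*z/2), z)


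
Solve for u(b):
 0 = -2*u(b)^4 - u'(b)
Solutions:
 u(b) = (-3^(2/3) - 3*3^(1/6)*I)*(1/(C1 + 2*b))^(1/3)/6
 u(b) = (-3^(2/3) + 3*3^(1/6)*I)*(1/(C1 + 2*b))^(1/3)/6
 u(b) = (1/(C1 + 6*b))^(1/3)


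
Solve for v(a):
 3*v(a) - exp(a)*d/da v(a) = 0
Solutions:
 v(a) = C1*exp(-3*exp(-a))


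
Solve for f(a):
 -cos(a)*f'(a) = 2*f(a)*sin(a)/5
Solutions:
 f(a) = C1*cos(a)^(2/5)


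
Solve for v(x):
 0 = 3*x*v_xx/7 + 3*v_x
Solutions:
 v(x) = C1 + C2/x^6


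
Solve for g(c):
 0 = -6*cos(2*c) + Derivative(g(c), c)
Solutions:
 g(c) = C1 + 3*sin(2*c)


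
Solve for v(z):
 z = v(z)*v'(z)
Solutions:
 v(z) = -sqrt(C1 + z^2)
 v(z) = sqrt(C1 + z^2)


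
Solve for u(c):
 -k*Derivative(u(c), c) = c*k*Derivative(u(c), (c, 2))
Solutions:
 u(c) = C1 + C2*log(c)


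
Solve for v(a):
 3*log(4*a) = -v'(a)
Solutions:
 v(a) = C1 - 3*a*log(a) - a*log(64) + 3*a


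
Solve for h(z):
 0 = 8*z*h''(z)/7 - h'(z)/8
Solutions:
 h(z) = C1 + C2*z^(71/64)


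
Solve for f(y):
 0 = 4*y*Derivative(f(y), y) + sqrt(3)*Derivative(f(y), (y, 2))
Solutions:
 f(y) = C1 + C2*erf(sqrt(2)*3^(3/4)*y/3)


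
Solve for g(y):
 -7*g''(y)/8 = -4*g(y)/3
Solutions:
 g(y) = C1*exp(-4*sqrt(42)*y/21) + C2*exp(4*sqrt(42)*y/21)


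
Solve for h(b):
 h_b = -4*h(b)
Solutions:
 h(b) = C1*exp(-4*b)


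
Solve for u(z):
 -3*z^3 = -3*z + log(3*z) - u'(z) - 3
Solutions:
 u(z) = C1 + 3*z^4/4 - 3*z^2/2 + z*log(z) - 4*z + z*log(3)


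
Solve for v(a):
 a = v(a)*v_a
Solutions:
 v(a) = -sqrt(C1 + a^2)
 v(a) = sqrt(C1 + a^2)


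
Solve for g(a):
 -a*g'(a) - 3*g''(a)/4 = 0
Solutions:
 g(a) = C1 + C2*erf(sqrt(6)*a/3)


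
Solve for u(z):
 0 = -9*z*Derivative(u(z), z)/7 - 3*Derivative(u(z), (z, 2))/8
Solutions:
 u(z) = C1 + C2*erf(2*sqrt(21)*z/7)


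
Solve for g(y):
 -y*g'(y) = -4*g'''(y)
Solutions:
 g(y) = C1 + Integral(C2*airyai(2^(1/3)*y/2) + C3*airybi(2^(1/3)*y/2), y)


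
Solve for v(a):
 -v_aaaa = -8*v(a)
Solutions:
 v(a) = C1*exp(-2^(3/4)*a) + C2*exp(2^(3/4)*a) + C3*sin(2^(3/4)*a) + C4*cos(2^(3/4)*a)


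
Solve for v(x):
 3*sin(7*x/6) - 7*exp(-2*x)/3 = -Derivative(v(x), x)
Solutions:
 v(x) = C1 + 18*cos(7*x/6)/7 - 7*exp(-2*x)/6


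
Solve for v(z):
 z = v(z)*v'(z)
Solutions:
 v(z) = -sqrt(C1 + z^2)
 v(z) = sqrt(C1 + z^2)


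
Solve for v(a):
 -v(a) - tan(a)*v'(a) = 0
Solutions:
 v(a) = C1/sin(a)


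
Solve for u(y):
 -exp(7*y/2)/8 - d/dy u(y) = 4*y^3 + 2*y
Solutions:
 u(y) = C1 - y^4 - y^2 - exp(7*y/2)/28


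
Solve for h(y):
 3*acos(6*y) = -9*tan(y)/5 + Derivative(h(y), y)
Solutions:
 h(y) = C1 + 3*y*acos(6*y) - sqrt(1 - 36*y^2)/2 - 9*log(cos(y))/5


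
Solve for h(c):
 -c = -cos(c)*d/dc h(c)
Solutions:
 h(c) = C1 + Integral(c/cos(c), c)


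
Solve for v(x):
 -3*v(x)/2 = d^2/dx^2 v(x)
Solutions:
 v(x) = C1*sin(sqrt(6)*x/2) + C2*cos(sqrt(6)*x/2)


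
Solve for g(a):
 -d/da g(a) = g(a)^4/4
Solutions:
 g(a) = 2^(2/3)*(1/(C1 + 3*a))^(1/3)
 g(a) = (-6^(2/3) - 3*2^(2/3)*3^(1/6)*I)*(1/(C1 + a))^(1/3)/6
 g(a) = (-6^(2/3) + 3*2^(2/3)*3^(1/6)*I)*(1/(C1 + a))^(1/3)/6


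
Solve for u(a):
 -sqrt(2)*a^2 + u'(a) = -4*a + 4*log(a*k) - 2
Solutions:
 u(a) = C1 + sqrt(2)*a^3/3 - 2*a^2 + 4*a*log(a*k) - 6*a


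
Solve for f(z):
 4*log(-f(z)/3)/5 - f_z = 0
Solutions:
 -5*Integral(1/(log(-_y) - log(3)), (_y, f(z)))/4 = C1 - z


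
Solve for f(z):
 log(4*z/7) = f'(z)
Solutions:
 f(z) = C1 + z*log(z) - z + z*log(4/7)


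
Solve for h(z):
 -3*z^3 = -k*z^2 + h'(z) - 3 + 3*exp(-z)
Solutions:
 h(z) = C1 + k*z^3/3 - 3*z^4/4 + 3*z + 3*exp(-z)


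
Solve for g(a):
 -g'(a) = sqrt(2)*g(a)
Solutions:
 g(a) = C1*exp(-sqrt(2)*a)


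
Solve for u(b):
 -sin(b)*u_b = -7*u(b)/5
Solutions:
 u(b) = C1*(cos(b) - 1)^(7/10)/(cos(b) + 1)^(7/10)


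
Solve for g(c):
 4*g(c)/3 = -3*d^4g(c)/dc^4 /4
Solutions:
 g(c) = (C1*sin(sqrt(6)*c/3) + C2*cos(sqrt(6)*c/3))*exp(-sqrt(6)*c/3) + (C3*sin(sqrt(6)*c/3) + C4*cos(sqrt(6)*c/3))*exp(sqrt(6)*c/3)


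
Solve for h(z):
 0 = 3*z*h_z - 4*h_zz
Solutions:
 h(z) = C1 + C2*erfi(sqrt(6)*z/4)


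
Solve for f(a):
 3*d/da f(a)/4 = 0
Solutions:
 f(a) = C1


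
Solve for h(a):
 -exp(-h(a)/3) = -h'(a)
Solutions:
 h(a) = 3*log(C1 + a/3)


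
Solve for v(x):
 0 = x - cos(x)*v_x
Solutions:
 v(x) = C1 + Integral(x/cos(x), x)


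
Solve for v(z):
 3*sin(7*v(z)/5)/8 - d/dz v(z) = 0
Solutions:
 -3*z/8 + 5*log(cos(7*v(z)/5) - 1)/14 - 5*log(cos(7*v(z)/5) + 1)/14 = C1


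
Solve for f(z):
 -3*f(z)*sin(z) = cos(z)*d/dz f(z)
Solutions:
 f(z) = C1*cos(z)^3


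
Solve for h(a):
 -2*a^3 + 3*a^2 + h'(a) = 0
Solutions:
 h(a) = C1 + a^4/2 - a^3


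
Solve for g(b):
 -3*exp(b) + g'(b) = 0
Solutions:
 g(b) = C1 + 3*exp(b)


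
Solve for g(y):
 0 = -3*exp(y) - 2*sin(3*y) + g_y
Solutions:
 g(y) = C1 + 3*exp(y) - 2*cos(3*y)/3


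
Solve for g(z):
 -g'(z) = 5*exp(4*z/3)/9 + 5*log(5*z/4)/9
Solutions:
 g(z) = C1 - 5*z*log(z)/9 + 5*z*(-log(5) + 1 + 2*log(2))/9 - 5*exp(4*z/3)/12


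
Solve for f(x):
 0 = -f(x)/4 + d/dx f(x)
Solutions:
 f(x) = C1*exp(x/4)


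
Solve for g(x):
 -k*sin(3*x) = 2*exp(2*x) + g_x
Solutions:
 g(x) = C1 + k*cos(3*x)/3 - exp(2*x)


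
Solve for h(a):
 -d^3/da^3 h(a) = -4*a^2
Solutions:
 h(a) = C1 + C2*a + C3*a^2 + a^5/15


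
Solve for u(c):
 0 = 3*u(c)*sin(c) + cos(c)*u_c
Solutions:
 u(c) = C1*cos(c)^3


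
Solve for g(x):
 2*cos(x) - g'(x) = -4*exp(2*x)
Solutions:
 g(x) = C1 + 2*exp(2*x) + 2*sin(x)


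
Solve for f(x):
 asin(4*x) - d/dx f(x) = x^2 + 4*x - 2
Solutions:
 f(x) = C1 - x^3/3 - 2*x^2 + x*asin(4*x) + 2*x + sqrt(1 - 16*x^2)/4


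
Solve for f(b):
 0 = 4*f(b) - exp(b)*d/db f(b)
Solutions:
 f(b) = C1*exp(-4*exp(-b))


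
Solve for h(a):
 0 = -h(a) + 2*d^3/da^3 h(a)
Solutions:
 h(a) = C3*exp(2^(2/3)*a/2) + (C1*sin(2^(2/3)*sqrt(3)*a/4) + C2*cos(2^(2/3)*sqrt(3)*a/4))*exp(-2^(2/3)*a/4)


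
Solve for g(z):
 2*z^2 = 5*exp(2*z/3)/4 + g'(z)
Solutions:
 g(z) = C1 + 2*z^3/3 - 15*exp(2*z/3)/8


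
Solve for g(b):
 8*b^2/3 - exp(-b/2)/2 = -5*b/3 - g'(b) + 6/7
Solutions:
 g(b) = C1 - 8*b^3/9 - 5*b^2/6 + 6*b/7 - 1/sqrt(exp(b))


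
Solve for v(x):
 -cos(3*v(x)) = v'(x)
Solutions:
 v(x) = -asin((C1 + exp(6*x))/(C1 - exp(6*x)))/3 + pi/3
 v(x) = asin((C1 + exp(6*x))/(C1 - exp(6*x)))/3


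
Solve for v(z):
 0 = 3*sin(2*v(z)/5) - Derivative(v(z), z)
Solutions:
 -3*z + 5*log(cos(2*v(z)/5) - 1)/4 - 5*log(cos(2*v(z)/5) + 1)/4 = C1


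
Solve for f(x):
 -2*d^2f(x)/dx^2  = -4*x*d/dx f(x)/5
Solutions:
 f(x) = C1 + C2*erfi(sqrt(5)*x/5)


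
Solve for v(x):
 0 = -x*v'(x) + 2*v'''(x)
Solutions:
 v(x) = C1 + Integral(C2*airyai(2^(2/3)*x/2) + C3*airybi(2^(2/3)*x/2), x)


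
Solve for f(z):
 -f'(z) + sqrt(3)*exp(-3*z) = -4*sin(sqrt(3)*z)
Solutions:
 f(z) = C1 - 4*sqrt(3)*cos(sqrt(3)*z)/3 - sqrt(3)*exp(-3*z)/3


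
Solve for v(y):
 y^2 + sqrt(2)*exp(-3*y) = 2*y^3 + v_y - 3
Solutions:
 v(y) = C1 - y^4/2 + y^3/3 + 3*y - sqrt(2)*exp(-3*y)/3


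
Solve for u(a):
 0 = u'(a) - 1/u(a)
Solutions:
 u(a) = -sqrt(C1 + 2*a)
 u(a) = sqrt(C1 + 2*a)


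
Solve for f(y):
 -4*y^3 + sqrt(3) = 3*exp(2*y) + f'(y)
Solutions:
 f(y) = C1 - y^4 + sqrt(3)*y - 3*exp(2*y)/2


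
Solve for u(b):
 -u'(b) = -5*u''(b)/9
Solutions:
 u(b) = C1 + C2*exp(9*b/5)


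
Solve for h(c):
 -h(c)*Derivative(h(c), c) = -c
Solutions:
 h(c) = -sqrt(C1 + c^2)
 h(c) = sqrt(C1 + c^2)


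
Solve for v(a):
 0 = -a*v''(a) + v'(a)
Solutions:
 v(a) = C1 + C2*a^2


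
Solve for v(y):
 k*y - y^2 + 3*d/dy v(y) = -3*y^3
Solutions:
 v(y) = C1 - k*y^2/6 - y^4/4 + y^3/9


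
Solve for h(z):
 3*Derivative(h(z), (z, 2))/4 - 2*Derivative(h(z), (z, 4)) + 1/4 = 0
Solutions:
 h(z) = C1 + C2*z + C3*exp(-sqrt(6)*z/4) + C4*exp(sqrt(6)*z/4) - z^2/6


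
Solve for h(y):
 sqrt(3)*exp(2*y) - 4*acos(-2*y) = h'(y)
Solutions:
 h(y) = C1 - 4*y*acos(-2*y) - 2*sqrt(1 - 4*y^2) + sqrt(3)*exp(2*y)/2


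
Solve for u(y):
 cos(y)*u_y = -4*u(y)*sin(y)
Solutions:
 u(y) = C1*cos(y)^4


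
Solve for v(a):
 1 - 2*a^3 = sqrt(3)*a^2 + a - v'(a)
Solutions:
 v(a) = C1 + a^4/2 + sqrt(3)*a^3/3 + a^2/2 - a


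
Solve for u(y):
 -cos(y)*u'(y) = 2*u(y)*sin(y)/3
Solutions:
 u(y) = C1*cos(y)^(2/3)


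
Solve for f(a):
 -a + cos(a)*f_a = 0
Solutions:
 f(a) = C1 + Integral(a/cos(a), a)


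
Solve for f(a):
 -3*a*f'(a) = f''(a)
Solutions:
 f(a) = C1 + C2*erf(sqrt(6)*a/2)


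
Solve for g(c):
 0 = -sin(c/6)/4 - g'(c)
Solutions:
 g(c) = C1 + 3*cos(c/6)/2


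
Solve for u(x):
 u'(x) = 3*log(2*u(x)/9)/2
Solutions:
 -2*Integral(1/(log(_y) - 2*log(3) + log(2)), (_y, u(x)))/3 = C1 - x


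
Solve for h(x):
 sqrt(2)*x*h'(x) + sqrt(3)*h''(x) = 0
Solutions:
 h(x) = C1 + C2*erf(6^(3/4)*x/6)


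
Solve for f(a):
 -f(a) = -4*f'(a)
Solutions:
 f(a) = C1*exp(a/4)


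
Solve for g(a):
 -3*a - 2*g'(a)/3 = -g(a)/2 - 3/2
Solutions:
 g(a) = C1*exp(3*a/4) + 6*a + 5


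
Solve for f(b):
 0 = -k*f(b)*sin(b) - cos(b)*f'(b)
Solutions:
 f(b) = C1*exp(k*log(cos(b)))


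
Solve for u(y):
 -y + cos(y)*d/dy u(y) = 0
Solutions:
 u(y) = C1 + Integral(y/cos(y), y)


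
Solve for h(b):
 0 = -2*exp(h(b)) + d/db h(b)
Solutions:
 h(b) = log(-1/(C1 + 2*b))


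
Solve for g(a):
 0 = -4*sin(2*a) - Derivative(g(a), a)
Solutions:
 g(a) = C1 + 2*cos(2*a)


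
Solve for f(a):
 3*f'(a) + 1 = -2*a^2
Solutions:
 f(a) = C1 - 2*a^3/9 - a/3


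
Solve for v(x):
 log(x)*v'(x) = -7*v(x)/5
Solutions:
 v(x) = C1*exp(-7*li(x)/5)


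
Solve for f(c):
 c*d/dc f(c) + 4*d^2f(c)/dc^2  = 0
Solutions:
 f(c) = C1 + C2*erf(sqrt(2)*c/4)


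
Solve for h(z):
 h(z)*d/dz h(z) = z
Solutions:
 h(z) = -sqrt(C1 + z^2)
 h(z) = sqrt(C1 + z^2)


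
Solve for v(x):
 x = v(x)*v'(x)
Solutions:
 v(x) = -sqrt(C1 + x^2)
 v(x) = sqrt(C1 + x^2)


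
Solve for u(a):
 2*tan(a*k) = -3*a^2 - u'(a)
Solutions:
 u(a) = C1 - a^3 - 2*Piecewise((-log(cos(a*k))/k, Ne(k, 0)), (0, True))


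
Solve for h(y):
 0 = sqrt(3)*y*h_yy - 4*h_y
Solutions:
 h(y) = C1 + C2*y^(1 + 4*sqrt(3)/3)


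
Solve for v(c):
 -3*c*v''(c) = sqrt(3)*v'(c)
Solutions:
 v(c) = C1 + C2*c^(1 - sqrt(3)/3)


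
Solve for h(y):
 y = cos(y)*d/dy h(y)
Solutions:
 h(y) = C1 + Integral(y/cos(y), y)


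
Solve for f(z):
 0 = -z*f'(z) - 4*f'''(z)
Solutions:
 f(z) = C1 + Integral(C2*airyai(-2^(1/3)*z/2) + C3*airybi(-2^(1/3)*z/2), z)


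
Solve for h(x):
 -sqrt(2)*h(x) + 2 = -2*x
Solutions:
 h(x) = sqrt(2)*(x + 1)


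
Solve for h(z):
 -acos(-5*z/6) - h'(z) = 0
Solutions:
 h(z) = C1 - z*acos(-5*z/6) - sqrt(36 - 25*z^2)/5


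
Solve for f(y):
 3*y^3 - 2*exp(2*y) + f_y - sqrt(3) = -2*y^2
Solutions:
 f(y) = C1 - 3*y^4/4 - 2*y^3/3 + sqrt(3)*y + exp(2*y)


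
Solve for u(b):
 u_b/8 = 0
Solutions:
 u(b) = C1


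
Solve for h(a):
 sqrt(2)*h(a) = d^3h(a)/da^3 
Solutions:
 h(a) = C3*exp(2^(1/6)*a) + (C1*sin(2^(1/6)*sqrt(3)*a/2) + C2*cos(2^(1/6)*sqrt(3)*a/2))*exp(-2^(1/6)*a/2)


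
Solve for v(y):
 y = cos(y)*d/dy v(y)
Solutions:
 v(y) = C1 + Integral(y/cos(y), y)


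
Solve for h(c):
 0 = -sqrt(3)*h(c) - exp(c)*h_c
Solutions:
 h(c) = C1*exp(sqrt(3)*exp(-c))


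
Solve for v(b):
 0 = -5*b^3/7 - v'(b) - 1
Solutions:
 v(b) = C1 - 5*b^4/28 - b


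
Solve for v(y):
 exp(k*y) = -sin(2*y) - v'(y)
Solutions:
 v(y) = C1 + cos(2*y)/2 - exp(k*y)/k


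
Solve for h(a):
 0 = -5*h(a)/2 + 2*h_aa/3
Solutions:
 h(a) = C1*exp(-sqrt(15)*a/2) + C2*exp(sqrt(15)*a/2)


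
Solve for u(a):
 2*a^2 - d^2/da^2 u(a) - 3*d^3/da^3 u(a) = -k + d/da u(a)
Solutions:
 u(a) = C1 + 2*a^3/3 - 2*a^2 + a*k - 8*a + (C2*sin(sqrt(11)*a/6) + C3*cos(sqrt(11)*a/6))*exp(-a/6)


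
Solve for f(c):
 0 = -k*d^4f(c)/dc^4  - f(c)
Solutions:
 f(c) = C1*exp(-c*(-1/k)^(1/4)) + C2*exp(c*(-1/k)^(1/4)) + C3*exp(-I*c*(-1/k)^(1/4)) + C4*exp(I*c*(-1/k)^(1/4))
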